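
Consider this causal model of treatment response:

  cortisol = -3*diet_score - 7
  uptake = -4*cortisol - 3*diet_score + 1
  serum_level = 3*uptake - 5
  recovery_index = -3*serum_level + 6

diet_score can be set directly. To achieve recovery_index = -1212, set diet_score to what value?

diet_score = 12

Substituting into the uptake equation gives uptake = 9*diet_score + 29.
This gives serum_level = 27*diet_score + 82.
recovery_index becomes -81*diet_score - 240.
Solve -81*diet_score - 240 = -1212: diet_score = (-1212 + 240) / -81 = 12.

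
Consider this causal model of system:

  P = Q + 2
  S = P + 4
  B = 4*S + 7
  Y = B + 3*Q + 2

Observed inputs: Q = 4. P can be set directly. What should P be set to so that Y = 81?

P = 11

Intervening on P fixes its value directly, overriding its dependence on Q.
Substituting into the B equation gives B = 4*P + 23.
Substituting into the Y equation gives Y = 4*P + 37.
Solve 4*P + 37 = 81: P = (81 - 37) / 4 = 11.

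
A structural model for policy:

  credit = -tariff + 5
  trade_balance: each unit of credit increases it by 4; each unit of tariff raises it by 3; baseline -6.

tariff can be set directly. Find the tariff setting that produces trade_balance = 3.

Substituting into the trade_balance equation gives trade_balance = -tariff + 14.
Solve -tariff + 14 = 3: tariff = (3 - 14) / -1 = 11.

tariff = 11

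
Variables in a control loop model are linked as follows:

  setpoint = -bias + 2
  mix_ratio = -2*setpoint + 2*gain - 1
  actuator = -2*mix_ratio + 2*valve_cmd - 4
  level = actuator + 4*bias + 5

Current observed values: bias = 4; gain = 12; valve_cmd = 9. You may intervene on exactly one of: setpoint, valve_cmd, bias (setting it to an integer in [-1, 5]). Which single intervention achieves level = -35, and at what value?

Intervening on setpoint: level = 4*setpoint - 11. Reaching -35 requires setpoint = -6, outside [-1, 5].
Intervening on valve_cmd: with other inputs at their observed values, level = 2*valve_cmd - 37. Solving for -35 gives valve_cmd = 1, within [-1, 5].
Intervening on bias: the paths from bias to level cancel (net effect zero), leaving level = -19; -35 is unreachable this way.

set valve_cmd = 1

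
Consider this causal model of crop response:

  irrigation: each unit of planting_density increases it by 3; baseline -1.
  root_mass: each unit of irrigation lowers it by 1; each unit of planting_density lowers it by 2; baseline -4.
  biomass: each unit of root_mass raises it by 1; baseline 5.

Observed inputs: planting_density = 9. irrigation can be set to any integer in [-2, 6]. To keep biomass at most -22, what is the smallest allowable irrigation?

Intervening on irrigation fixes its value directly, overriding its dependence on planting_density.
Substituting into the root_mass equation gives root_mass = -irrigation - 22.
So biomass = -irrigation - 17.
Require -irrigation - 17 ≤ -22, so irrigation ≥ 5.
The smallest integer in [-2, 6] satisfying this is 5.

irrigation = 5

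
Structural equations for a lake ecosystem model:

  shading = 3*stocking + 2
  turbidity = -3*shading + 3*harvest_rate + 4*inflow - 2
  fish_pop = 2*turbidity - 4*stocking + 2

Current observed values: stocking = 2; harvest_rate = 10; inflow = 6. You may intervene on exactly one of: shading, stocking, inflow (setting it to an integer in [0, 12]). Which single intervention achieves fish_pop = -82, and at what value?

set stocking = 8

Intervening on shading: fish_pop = -6*shading + 98. Reaching -82 requires shading = 30, outside [0, 12].
Intervening on stocking: with other inputs at their observed values, fish_pop = -22*stocking + 94. Solving for -82 gives stocking = 8, within [0, 12].
Intervening on inflow: fish_pop = 8*inflow + 2. Reaching -82 requires inflow = -21/2, not an integer.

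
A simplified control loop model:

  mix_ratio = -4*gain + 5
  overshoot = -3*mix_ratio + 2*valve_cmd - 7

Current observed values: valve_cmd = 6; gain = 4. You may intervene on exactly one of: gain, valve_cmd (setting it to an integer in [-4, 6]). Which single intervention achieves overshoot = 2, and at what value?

set gain = 1

Intervening on gain: with other inputs at their observed values, overshoot = 12*gain - 10. Solving for 2 gives gain = 1, within [-4, 6].
Intervening on valve_cmd: overshoot = 2*valve_cmd + 26. Reaching 2 requires valve_cmd = -12, outside [-4, 6].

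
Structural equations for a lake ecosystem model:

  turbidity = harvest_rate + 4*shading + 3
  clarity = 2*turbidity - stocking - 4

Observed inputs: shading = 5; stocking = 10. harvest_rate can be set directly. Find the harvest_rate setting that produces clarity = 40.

harvest_rate = 4

Substituting into the turbidity equation gives turbidity = harvest_rate + 23.
So clarity = 2*harvest_rate + 32.
Solve 2*harvest_rate + 32 = 40: harvest_rate = (40 - 32) / 2 = 4.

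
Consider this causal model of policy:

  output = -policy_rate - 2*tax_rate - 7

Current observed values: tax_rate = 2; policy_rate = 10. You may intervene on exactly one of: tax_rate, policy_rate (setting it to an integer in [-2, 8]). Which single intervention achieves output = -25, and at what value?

Intervening on tax_rate: with other inputs at their observed values, output = -2*tax_rate - 17. Solving for -25 gives tax_rate = 4, within [-2, 8].
Intervening on policy_rate: output = -policy_rate - 11. Reaching -25 requires policy_rate = 14, outside [-2, 8].

set tax_rate = 4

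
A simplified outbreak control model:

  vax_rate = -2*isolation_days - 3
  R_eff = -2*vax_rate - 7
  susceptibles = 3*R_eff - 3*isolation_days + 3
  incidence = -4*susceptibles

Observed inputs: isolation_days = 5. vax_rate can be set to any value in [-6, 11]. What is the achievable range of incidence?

Intervening on vax_rate fixes its value directly, overriding its dependence on isolation_days.
Substituting into the susceptibles equation gives susceptibles = -6*vax_rate - 33.
Substituting into the incidence equation gives incidence = 24*vax_rate + 132.
Linear in vax_rate, so extremes are at the endpoints: vax_rate = -6 gives incidence = -12; vax_rate = 11 gives incidence = 396.

-12 to 396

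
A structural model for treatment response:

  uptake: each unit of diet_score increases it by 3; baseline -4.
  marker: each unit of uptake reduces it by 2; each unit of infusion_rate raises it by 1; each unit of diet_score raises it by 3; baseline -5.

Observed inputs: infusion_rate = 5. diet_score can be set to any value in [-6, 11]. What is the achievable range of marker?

Substituting into the marker equation gives marker = -3*diet_score + 8.
Linear in diet_score, so extremes are at the endpoints: diet_score = -6 gives marker = 26; diet_score = 11 gives marker = -25.

-25 to 26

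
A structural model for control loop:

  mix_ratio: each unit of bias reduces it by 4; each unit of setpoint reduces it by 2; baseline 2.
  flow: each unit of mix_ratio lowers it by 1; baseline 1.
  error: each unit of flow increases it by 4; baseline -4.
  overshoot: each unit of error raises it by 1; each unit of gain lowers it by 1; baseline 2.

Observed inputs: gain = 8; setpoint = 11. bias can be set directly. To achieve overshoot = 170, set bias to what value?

Substituting into the mix_ratio equation gives mix_ratio = -4*bias - 20.
This gives flow = 4*bias + 21.
error becomes 16*bias + 80.
This gives overshoot = 16*bias + 74.
Solve 16*bias + 74 = 170: bias = (170 - 74) / 16 = 6.

bias = 6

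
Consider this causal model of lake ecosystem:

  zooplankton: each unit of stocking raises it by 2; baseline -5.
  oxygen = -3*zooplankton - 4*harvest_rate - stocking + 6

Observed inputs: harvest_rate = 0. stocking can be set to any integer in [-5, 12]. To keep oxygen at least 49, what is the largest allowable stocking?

Substituting into the oxygen equation gives oxygen = -7*stocking + 21.
Require -7*stocking + 21 ≥ 49, so stocking ≤ -4.
The largest integer in [-5, 12] satisfying this is -4.

stocking = -4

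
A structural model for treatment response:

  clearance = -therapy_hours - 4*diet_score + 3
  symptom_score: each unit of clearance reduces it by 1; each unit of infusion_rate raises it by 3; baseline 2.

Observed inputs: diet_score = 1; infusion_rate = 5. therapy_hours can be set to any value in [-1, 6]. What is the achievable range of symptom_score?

Substituting into the clearance equation gives clearance = -therapy_hours - 1.
symptom_score becomes therapy_hours + 18.
Linear in therapy_hours, so extremes are at the endpoints: therapy_hours = -1 gives symptom_score = 17; therapy_hours = 6 gives symptom_score = 24.

17 to 24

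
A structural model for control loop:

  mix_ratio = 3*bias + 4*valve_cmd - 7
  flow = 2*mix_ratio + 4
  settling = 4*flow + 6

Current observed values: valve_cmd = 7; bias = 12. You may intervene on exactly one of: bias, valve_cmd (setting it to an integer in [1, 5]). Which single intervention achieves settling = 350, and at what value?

Intervening on bias: settling = 24*bias + 190. Reaching 350 requires bias = 20/3, not an integer.
Intervening on valve_cmd: with other inputs at their observed values, settling = 32*valve_cmd + 254. Solving for 350 gives valve_cmd = 3, within [1, 5].

set valve_cmd = 3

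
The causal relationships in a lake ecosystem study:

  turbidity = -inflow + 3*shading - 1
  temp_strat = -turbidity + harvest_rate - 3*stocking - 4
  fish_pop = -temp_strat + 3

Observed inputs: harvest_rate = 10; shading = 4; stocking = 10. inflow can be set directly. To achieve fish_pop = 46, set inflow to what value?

inflow = -8

Substituting into the turbidity equation gives turbidity = -inflow + 11.
Substituting into the temp_strat equation gives temp_strat = inflow - 35.
So fish_pop = -inflow + 38.
Solve -inflow + 38 = 46: inflow = (46 - 38) / -1 = -8.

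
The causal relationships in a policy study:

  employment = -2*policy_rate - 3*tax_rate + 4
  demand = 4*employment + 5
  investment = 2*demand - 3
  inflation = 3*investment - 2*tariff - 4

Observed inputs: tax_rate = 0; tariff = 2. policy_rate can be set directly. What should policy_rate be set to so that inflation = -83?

Substituting into the employment equation gives employment = -2*policy_rate + 4.
This gives demand = -8*policy_rate + 21.
This gives investment = -16*policy_rate + 39.
Substituting into the inflation equation gives inflation = -48*policy_rate + 109.
Solve -48*policy_rate + 109 = -83: policy_rate = (-83 - 109) / -48 = 4.

policy_rate = 4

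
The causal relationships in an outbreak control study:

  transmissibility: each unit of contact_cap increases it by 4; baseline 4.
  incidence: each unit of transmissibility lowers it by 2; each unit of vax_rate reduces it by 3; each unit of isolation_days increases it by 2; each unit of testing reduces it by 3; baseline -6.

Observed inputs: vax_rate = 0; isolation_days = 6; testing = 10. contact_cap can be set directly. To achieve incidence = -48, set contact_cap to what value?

Substituting into the incidence equation gives incidence = -8*contact_cap - 32.
Solve -8*contact_cap - 32 = -48: contact_cap = (-48 + 32) / -8 = 2.

contact_cap = 2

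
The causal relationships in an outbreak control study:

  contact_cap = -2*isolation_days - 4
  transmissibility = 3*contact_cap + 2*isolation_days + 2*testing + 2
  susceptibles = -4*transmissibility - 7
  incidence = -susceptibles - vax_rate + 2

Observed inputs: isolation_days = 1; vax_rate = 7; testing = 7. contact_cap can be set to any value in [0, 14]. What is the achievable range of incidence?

74 to 242

Intervening on contact_cap fixes its value directly, overriding its dependence on isolation_days.
Substituting into the transmissibility equation gives transmissibility = 3*contact_cap + 18.
Substituting into the susceptibles equation gives susceptibles = -12*contact_cap - 79.
So incidence = 12*contact_cap + 74.
Linear in contact_cap, so extremes are at the endpoints: contact_cap = 0 gives incidence = 74; contact_cap = 14 gives incidence = 242.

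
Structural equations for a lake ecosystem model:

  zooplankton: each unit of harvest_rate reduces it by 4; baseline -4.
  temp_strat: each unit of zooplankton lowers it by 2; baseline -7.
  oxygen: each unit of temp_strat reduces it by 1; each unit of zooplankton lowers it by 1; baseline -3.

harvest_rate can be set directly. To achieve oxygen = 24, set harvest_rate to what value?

harvest_rate = -6

Substituting into the temp_strat equation gives temp_strat = 8*harvest_rate + 1.
Substituting into the oxygen equation gives oxygen = -4*harvest_rate.
Solve -4*harvest_rate = 24: harvest_rate = 24 / -4 = -6.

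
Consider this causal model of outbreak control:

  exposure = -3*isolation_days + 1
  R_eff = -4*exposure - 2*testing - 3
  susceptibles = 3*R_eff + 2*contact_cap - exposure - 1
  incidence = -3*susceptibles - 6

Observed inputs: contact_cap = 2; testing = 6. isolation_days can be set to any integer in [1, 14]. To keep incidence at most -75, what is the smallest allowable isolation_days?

isolation_days = 2

Substituting into the R_eff equation gives R_eff = 12*isolation_days - 19.
susceptibles becomes 39*isolation_days - 55.
So incidence = -117*isolation_days + 159.
Require -117*isolation_days + 159 ≤ -75, so isolation_days ≥ 2.
The smallest integer in [1, 14] satisfying this is 2.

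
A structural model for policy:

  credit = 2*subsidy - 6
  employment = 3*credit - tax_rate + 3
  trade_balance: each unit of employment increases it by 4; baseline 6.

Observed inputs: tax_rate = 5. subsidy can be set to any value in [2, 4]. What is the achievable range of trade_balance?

-26 to 22

Substituting into the employment equation gives employment = 6*subsidy - 20.
trade_balance becomes 24*subsidy - 74.
Linear in subsidy, so extremes are at the endpoints: subsidy = 2 gives trade_balance = -26; subsidy = 4 gives trade_balance = 22.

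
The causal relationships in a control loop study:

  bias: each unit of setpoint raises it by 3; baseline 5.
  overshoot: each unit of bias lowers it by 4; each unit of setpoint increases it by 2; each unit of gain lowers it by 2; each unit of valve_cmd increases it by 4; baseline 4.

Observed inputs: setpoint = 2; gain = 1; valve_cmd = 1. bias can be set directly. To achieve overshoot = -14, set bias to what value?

bias = 6

Intervening on bias fixes its value directly, overriding its dependence on setpoint.
Substituting into the overshoot equation gives overshoot = -4*bias + 10.
Solve -4*bias + 10 = -14: bias = (-14 - 10) / -4 = 6.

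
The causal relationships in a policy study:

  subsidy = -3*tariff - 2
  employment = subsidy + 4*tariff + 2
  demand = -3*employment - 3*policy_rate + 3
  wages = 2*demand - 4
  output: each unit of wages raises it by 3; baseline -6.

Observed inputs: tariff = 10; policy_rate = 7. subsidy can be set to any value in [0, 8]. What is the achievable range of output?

Intervening on subsidy fixes its value directly, overriding its dependence on tariff.
Substituting into the employment equation gives employment = subsidy + 42.
Substituting into the demand equation gives demand = -3*subsidy - 144.
This gives wages = -6*subsidy - 292.
Substituting into the output equation gives output = -18*subsidy - 882.
Linear in subsidy, so extremes are at the endpoints: subsidy = 0 gives output = -882; subsidy = 8 gives output = -1026.

-1026 to -882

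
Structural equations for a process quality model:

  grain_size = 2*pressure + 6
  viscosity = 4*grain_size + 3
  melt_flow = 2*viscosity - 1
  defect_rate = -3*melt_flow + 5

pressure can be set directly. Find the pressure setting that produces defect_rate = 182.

Substituting into the viscosity equation gives viscosity = 8*pressure + 27.
melt_flow becomes 16*pressure + 53.
Substituting into the defect_rate equation gives defect_rate = -48*pressure - 154.
Solve -48*pressure - 154 = 182: pressure = (182 + 154) / -48 = -7.

pressure = -7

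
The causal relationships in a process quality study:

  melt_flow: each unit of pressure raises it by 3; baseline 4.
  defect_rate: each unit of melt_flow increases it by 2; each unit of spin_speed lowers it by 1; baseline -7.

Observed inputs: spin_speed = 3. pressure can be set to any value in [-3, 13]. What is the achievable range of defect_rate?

-20 to 76

Substituting into the defect_rate equation gives defect_rate = 6*pressure - 2.
Linear in pressure, so extremes are at the endpoints: pressure = -3 gives defect_rate = -20; pressure = 13 gives defect_rate = 76.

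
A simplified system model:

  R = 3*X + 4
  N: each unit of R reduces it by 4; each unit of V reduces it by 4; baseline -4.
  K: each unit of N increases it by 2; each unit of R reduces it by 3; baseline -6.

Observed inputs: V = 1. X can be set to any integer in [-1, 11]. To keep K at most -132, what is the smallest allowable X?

Substituting into the N equation gives N = -12*X - 24.
This gives K = -33*X - 66.
Require -33*X - 66 ≤ -132, so X ≥ 2.
The smallest integer in [-1, 11] satisfying this is 2.

X = 2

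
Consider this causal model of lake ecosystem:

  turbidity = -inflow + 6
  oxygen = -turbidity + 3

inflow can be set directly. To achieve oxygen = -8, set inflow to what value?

inflow = -5

Substituting into the oxygen equation gives oxygen = inflow - 3.
Solve inflow - 3 = -8: inflow = (-8 + 3) / 1 = -5.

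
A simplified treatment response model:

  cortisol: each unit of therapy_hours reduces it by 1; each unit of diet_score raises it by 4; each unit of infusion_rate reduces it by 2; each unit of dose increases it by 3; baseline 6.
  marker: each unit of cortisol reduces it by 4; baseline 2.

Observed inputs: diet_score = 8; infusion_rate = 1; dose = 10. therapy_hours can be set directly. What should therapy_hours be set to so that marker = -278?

Substituting into the cortisol equation gives cortisol = -therapy_hours + 66.
marker becomes 4*therapy_hours - 262.
Solve 4*therapy_hours - 262 = -278: therapy_hours = (-278 + 262) / 4 = -4.

therapy_hours = -4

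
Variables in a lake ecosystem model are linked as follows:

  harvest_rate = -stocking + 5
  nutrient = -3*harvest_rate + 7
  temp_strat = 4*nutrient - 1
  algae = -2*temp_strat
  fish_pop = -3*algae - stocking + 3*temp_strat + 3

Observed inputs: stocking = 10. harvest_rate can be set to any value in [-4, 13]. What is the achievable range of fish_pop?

-1168 to 668

Intervening on harvest_rate fixes its value directly, overriding its dependence on stocking.
Substituting into the temp_strat equation gives temp_strat = -12*harvest_rate + 27.
algae becomes 24*harvest_rate - 54.
This gives fish_pop = -108*harvest_rate + 236.
Linear in harvest_rate, so extremes are at the endpoints: harvest_rate = -4 gives fish_pop = 668; harvest_rate = 13 gives fish_pop = -1168.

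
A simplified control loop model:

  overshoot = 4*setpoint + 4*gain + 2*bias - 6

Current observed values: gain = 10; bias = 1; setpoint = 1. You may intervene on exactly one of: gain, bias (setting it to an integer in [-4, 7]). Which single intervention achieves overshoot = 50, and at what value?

set bias = 6

Intervening on gain: overshoot = 4*gain. Reaching 50 requires gain = 25/2, not an integer.
Intervening on bias: with other inputs at their observed values, overshoot = 2*bias + 38. Solving for 50 gives bias = 6, within [-4, 7].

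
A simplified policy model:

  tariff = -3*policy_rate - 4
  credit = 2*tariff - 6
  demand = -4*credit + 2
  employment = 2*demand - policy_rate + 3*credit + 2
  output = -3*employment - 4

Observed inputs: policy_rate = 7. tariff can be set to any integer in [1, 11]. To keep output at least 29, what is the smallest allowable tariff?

tariff = 4

Intervening on tariff fixes its value directly, overriding its dependence on policy_rate.
Substituting into the demand equation gives demand = -8*tariff + 26.
employment becomes -10*tariff + 29.
output becomes 30*tariff - 91.
Require 30*tariff - 91 ≥ 29, so tariff ≥ 4.
The smallest integer in [1, 11] satisfying this is 4.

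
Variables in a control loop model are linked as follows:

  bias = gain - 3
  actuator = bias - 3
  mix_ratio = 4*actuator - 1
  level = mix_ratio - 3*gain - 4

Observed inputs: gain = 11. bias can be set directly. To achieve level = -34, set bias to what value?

Intervening on bias fixes its value directly, overriding its dependence on gain.
Substituting into the mix_ratio equation gives mix_ratio = 4*bias - 13.
This gives level = 4*bias - 50.
Solve 4*bias - 50 = -34: bias = (-34 + 50) / 4 = 4.

bias = 4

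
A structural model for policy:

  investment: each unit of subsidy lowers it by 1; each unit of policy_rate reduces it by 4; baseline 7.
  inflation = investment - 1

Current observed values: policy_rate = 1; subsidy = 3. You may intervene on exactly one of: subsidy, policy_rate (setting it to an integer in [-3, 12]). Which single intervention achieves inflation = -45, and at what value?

set policy_rate = 12

Intervening on subsidy: inflation = -subsidy + 2. Reaching -45 requires subsidy = 47, outside [-3, 12].
Intervening on policy_rate: with other inputs at their observed values, inflation = -4*policy_rate + 3. Solving for -45 gives policy_rate = 12, within [-3, 12].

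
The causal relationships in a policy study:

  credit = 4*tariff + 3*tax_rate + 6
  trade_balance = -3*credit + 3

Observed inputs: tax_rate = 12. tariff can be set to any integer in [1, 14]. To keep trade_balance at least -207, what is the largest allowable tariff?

Substituting into the credit equation gives credit = 4*tariff + 42.
Substituting into the trade_balance equation gives trade_balance = -12*tariff - 123.
Require -12*tariff - 123 ≥ -207, so tariff ≤ 7.
The largest integer in [1, 14] satisfying this is 7.

tariff = 7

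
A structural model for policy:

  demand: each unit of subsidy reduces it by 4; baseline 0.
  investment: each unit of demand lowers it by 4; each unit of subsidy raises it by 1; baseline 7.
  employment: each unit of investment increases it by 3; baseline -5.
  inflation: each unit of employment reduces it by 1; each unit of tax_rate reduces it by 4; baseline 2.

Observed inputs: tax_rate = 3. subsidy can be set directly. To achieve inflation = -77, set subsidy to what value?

subsidy = 1

Substituting into the investment equation gives investment = 17*subsidy + 7.
Substituting into the employment equation gives employment = 51*subsidy + 16.
Substituting into the inflation equation gives inflation = -51*subsidy - 26.
Solve -51*subsidy - 26 = -77: subsidy = (-77 + 26) / -51 = 1.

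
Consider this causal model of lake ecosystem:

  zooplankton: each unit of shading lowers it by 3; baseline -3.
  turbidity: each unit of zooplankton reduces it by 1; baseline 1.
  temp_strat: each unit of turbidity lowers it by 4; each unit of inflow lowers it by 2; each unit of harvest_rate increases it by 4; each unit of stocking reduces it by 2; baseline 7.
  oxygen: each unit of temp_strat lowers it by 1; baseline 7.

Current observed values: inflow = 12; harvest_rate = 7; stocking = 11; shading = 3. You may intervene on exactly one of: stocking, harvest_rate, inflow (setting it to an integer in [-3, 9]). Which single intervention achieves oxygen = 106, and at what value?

Intervening on stocking: oxygen = 2*stocking + 48. Reaching 106 requires stocking = 29, outside [-3, 9].
Intervening on harvest_rate: with other inputs at their observed values, oxygen = -4*harvest_rate + 98. Solving for 106 gives harvest_rate = -2, within [-3, 9].
Intervening on inflow: oxygen = 2*inflow + 46. Reaching 106 requires inflow = 30, outside [-3, 9].

set harvest_rate = -2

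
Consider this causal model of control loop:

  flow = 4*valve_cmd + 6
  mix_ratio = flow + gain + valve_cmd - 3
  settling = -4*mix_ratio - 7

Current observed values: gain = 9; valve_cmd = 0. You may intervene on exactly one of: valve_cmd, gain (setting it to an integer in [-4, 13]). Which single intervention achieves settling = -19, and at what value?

Intervening on valve_cmd: settling = -20*valve_cmd - 55. Reaching -19 requires valve_cmd = -9/5, not an integer.
Intervening on gain: with other inputs at their observed values, settling = -4*gain - 19. Solving for -19 gives gain = 0, within [-4, 13].

set gain = 0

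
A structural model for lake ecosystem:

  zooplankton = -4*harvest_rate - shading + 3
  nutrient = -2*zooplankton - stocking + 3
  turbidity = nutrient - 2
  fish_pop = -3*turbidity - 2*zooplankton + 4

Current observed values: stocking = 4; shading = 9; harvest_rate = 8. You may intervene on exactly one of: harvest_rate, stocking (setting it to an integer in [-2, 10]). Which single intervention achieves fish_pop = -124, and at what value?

set stocking = 9

Intervening on harvest_rate: fish_pop = -16*harvest_rate - 11. Reaching -124 requires harvest_rate = 113/16, not an integer.
Intervening on stocking: with other inputs at their observed values, fish_pop = 3*stocking - 151. Solving for -124 gives stocking = 9, within [-2, 10].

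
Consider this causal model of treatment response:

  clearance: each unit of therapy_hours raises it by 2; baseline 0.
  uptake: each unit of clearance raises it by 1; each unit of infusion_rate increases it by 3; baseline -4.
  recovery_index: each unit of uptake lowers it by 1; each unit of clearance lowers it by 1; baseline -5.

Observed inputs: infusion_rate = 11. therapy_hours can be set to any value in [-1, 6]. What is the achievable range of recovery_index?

Substituting into the uptake equation gives uptake = 2*therapy_hours + 29.
So recovery_index = -4*therapy_hours - 34.
Linear in therapy_hours, so extremes are at the endpoints: therapy_hours = -1 gives recovery_index = -30; therapy_hours = 6 gives recovery_index = -58.

-58 to -30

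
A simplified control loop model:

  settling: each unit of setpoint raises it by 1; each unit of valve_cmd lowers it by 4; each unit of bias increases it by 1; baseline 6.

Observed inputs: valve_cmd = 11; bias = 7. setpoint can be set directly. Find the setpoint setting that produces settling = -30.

setpoint = 1

Substituting into the settling equation gives settling = setpoint - 31.
Solve setpoint - 31 = -30: setpoint = (-30 + 31) / 1 = 1.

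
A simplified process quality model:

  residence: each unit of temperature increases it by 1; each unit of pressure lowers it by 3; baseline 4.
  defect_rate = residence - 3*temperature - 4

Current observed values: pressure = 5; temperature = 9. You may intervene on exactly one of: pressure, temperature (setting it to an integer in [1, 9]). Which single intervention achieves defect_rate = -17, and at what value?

Intervening on pressure: defect_rate = -3*pressure - 18. Reaching -17 requires pressure = -1/3, not an integer.
Intervening on temperature: with other inputs at their observed values, defect_rate = -2*temperature - 15. Solving for -17 gives temperature = 1, within [1, 9].

set temperature = 1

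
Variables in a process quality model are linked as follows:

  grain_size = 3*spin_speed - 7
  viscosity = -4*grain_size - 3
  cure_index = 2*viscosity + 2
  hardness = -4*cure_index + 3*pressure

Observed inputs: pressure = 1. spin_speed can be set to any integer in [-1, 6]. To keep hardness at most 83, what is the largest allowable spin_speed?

spin_speed = 3

Substituting into the viscosity equation gives viscosity = -12*spin_speed + 25.
Substituting into the cure_index equation gives cure_index = -24*spin_speed + 52.
Substituting into the hardness equation gives hardness = 96*spin_speed - 205.
Require 96*spin_speed - 205 ≤ 83, so spin_speed ≤ 3.
The largest integer in [-1, 6] satisfying this is 3.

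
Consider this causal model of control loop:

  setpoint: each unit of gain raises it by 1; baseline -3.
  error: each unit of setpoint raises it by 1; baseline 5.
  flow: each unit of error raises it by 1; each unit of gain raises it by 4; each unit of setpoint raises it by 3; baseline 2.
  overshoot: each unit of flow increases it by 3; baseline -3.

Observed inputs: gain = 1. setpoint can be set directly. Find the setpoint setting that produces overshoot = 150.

setpoint = 10

Intervening on setpoint fixes its value directly, overriding its dependence on gain.
Substituting into the flow equation gives flow = 4*setpoint + 11.
overshoot becomes 12*setpoint + 30.
Solve 12*setpoint + 30 = 150: setpoint = (150 - 30) / 12 = 10.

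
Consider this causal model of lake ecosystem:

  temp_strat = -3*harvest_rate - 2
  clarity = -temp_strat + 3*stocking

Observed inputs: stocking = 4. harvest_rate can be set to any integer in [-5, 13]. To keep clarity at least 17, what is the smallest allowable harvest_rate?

harvest_rate = 1

Substituting into the clarity equation gives clarity = 3*harvest_rate + 14.
Require 3*harvest_rate + 14 ≥ 17, so harvest_rate ≥ 1.
The smallest integer in [-5, 13] satisfying this is 1.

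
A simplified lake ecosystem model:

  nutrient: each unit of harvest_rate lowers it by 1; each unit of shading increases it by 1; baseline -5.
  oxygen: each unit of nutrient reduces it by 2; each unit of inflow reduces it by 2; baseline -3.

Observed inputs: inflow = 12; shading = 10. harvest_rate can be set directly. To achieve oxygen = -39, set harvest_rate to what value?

Substituting into the nutrient equation gives nutrient = -harvest_rate + 5.
Substituting into the oxygen equation gives oxygen = 2*harvest_rate - 37.
Solve 2*harvest_rate - 37 = -39: harvest_rate = (-39 + 37) / 2 = -1.

harvest_rate = -1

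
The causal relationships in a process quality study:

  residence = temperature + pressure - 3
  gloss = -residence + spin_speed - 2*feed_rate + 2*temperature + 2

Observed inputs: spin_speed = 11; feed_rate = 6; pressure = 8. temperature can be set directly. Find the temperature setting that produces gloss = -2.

Substituting into the residence equation gives residence = temperature + 5.
So gloss = temperature - 4.
Solve temperature - 4 = -2: temperature = (-2 + 4) / 1 = 2.

temperature = 2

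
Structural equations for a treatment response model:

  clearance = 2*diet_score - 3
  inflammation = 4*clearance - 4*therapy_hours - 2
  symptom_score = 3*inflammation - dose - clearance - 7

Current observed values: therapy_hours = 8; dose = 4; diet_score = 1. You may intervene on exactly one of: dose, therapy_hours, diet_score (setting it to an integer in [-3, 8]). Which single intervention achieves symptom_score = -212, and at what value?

set diet_score = -3

Intervening on dose: symptom_score = -dose - 120. Reaching -212 requires dose = 92, outside [-3, 8].
Intervening on therapy_hours: symptom_score = -12*therapy_hours - 28. Reaching -212 requires therapy_hours = 46/3, not an integer.
Intervening on diet_score: with other inputs at their observed values, symptom_score = 22*diet_score - 146. Solving for -212 gives diet_score = -3, within [-3, 8].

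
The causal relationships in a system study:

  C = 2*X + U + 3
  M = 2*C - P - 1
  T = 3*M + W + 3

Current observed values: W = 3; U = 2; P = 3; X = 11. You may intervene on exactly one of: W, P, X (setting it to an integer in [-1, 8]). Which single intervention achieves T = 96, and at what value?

set X = 6

Intervening on W: T = W + 153. Reaching 96 requires W = -57, outside [-1, 8].
Intervening on P: T = -3*P + 165. Reaching 96 requires P = 23, outside [-1, 8].
Intervening on X: with other inputs at their observed values, T = 12*X + 24. Solving for 96 gives X = 6, within [-1, 8].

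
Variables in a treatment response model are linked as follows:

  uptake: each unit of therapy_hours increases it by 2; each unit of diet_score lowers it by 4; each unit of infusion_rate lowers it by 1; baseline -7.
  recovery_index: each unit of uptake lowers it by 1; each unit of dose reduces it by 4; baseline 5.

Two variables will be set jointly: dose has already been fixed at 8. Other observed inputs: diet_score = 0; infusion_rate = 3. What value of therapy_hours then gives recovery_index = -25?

therapy_hours = 4

With dose held at 8:
Substituting into the uptake equation gives uptake = 2*therapy_hours - 10.
recovery_index becomes -2*therapy_hours - 17.
Solve -2*therapy_hours - 17 = -25: therapy_hours = (-25 + 17) / -2 = 4.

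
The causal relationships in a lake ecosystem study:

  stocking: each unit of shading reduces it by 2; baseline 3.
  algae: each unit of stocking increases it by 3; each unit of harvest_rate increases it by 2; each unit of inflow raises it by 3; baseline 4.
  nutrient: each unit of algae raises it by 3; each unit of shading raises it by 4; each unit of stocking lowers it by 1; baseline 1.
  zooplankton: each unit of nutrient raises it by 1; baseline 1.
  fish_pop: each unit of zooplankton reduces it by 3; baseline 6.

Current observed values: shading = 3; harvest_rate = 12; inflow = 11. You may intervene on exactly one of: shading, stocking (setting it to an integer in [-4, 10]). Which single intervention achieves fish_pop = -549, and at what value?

Intervening on shading: with other inputs at their observed values, fish_pop = 36*shading - 621. Solving for -549 gives shading = 2, within [-4, 10].
Intervening on stocking: fish_pop = -24*stocking - 585. Reaching -549 requires stocking = -3/2, not an integer.

set shading = 2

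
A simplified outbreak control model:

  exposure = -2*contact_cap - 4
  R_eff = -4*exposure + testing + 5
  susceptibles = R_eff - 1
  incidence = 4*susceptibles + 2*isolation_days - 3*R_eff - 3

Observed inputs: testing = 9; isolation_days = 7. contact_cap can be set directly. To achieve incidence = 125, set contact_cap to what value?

Substituting into the R_eff equation gives R_eff = 8*contact_cap + 30.
This gives susceptibles = 8*contact_cap + 29.
incidence becomes 8*contact_cap + 37.
Solve 8*contact_cap + 37 = 125: contact_cap = (125 - 37) / 8 = 11.

contact_cap = 11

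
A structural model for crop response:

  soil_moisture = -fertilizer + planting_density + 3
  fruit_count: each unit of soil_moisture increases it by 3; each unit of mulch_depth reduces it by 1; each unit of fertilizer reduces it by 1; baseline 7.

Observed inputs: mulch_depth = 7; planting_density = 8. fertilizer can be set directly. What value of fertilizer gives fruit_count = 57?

fertilizer = -6

Substituting into the soil_moisture equation gives soil_moisture = -fertilizer + 11.
Substituting into the fruit_count equation gives fruit_count = -4*fertilizer + 33.
Solve -4*fertilizer + 33 = 57: fertilizer = (57 - 33) / -4 = -6.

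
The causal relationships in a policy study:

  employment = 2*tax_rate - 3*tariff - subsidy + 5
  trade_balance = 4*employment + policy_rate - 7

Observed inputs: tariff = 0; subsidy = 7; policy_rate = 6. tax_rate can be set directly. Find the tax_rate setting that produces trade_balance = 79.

tax_rate = 11

Substituting into the employment equation gives employment = 2*tax_rate - 2.
Substituting into the trade_balance equation gives trade_balance = 8*tax_rate - 9.
Solve 8*tax_rate - 9 = 79: tax_rate = (79 + 9) / 8 = 11.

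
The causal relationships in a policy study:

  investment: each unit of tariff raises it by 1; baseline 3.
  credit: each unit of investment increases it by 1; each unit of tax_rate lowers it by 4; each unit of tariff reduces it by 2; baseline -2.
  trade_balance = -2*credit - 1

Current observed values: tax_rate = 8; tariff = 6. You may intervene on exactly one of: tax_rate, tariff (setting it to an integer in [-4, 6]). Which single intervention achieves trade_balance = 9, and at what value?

Intervening on tax_rate: with other inputs at their observed values, trade_balance = 8*tax_rate + 9. Solving for 9 gives tax_rate = 0, within [-4, 6].
Intervening on tariff: trade_balance = 2*tariff + 61. Reaching 9 requires tariff = -26, outside [-4, 6].

set tax_rate = 0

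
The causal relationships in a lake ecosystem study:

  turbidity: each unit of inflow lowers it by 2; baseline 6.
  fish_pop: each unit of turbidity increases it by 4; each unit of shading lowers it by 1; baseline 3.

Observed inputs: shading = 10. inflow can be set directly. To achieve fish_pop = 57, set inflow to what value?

inflow = -5

Substituting into the fish_pop equation gives fish_pop = -8*inflow + 17.
Solve -8*inflow + 17 = 57: inflow = (57 - 17) / -8 = -5.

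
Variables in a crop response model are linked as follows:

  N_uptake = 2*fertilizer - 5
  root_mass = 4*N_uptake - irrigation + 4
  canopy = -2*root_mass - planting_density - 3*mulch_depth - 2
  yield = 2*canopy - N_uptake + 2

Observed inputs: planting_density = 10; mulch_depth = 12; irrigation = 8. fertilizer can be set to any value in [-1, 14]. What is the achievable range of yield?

Substituting into the root_mass equation gives root_mass = 8*fertilizer - 24.
Substituting into the canopy equation gives canopy = -16*fertilizer.
Substituting into the yield equation gives yield = -34*fertilizer + 7.
Linear in fertilizer, so extremes are at the endpoints: fertilizer = -1 gives yield = 41; fertilizer = 14 gives yield = -469.

-469 to 41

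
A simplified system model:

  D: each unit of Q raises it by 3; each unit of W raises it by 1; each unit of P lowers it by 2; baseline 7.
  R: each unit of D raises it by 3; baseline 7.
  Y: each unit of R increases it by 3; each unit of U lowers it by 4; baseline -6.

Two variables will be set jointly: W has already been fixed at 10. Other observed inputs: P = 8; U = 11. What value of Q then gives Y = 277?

With W held at 10:
Substituting into the D equation gives D = 3*Q + 1.
Substituting into the R equation gives R = 9*Q + 10.
Y becomes 27*Q - 20.
Solve 27*Q - 20 = 277: Q = (277 + 20) / 27 = 11.

Q = 11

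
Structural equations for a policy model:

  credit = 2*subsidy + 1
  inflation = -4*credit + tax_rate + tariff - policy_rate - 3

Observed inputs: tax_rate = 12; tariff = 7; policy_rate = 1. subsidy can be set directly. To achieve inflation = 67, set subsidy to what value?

Substituting into the inflation equation gives inflation = -8*subsidy + 11.
Solve -8*subsidy + 11 = 67: subsidy = (67 - 11) / -8 = -7.

subsidy = -7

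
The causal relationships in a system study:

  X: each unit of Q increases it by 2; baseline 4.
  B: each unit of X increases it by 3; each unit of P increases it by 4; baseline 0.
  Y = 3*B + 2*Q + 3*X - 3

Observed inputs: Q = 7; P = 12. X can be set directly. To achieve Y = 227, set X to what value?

X = 6

Intervening on X fixes its value directly, overriding its dependence on Q.
Substituting into the B equation gives B = 3*X + 48.
This gives Y = 12*X + 155.
Solve 12*X + 155 = 227: X = (227 - 155) / 12 = 6.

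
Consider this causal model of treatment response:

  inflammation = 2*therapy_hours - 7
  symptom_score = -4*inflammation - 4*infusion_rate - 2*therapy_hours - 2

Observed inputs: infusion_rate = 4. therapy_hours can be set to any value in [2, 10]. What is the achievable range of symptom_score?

Substituting into the symptom_score equation gives symptom_score = -10*therapy_hours + 10.
Linear in therapy_hours, so extremes are at the endpoints: therapy_hours = 2 gives symptom_score = -10; therapy_hours = 10 gives symptom_score = -90.

-90 to -10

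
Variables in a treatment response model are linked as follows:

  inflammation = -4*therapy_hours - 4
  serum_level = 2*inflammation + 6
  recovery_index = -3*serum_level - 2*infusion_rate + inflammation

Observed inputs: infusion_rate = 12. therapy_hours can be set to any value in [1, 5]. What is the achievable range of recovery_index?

Substituting into the serum_level equation gives serum_level = -8*therapy_hours - 2.
This gives recovery_index = 20*therapy_hours - 22.
Linear in therapy_hours, so extremes are at the endpoints: therapy_hours = 1 gives recovery_index = -2; therapy_hours = 5 gives recovery_index = 78.

-2 to 78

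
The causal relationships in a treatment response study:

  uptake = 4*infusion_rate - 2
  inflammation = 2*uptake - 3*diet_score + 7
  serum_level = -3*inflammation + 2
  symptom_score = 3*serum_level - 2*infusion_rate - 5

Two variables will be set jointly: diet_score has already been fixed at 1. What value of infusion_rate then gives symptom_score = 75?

With diet_score held at 1:
Substituting into the inflammation equation gives inflammation = 8*infusion_rate.
serum_level becomes -24*infusion_rate + 2.
Substituting into the symptom_score equation gives symptom_score = -74*infusion_rate + 1.
Solve -74*infusion_rate + 1 = 75: infusion_rate = (75 - 1) / -74 = -1.

infusion_rate = -1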